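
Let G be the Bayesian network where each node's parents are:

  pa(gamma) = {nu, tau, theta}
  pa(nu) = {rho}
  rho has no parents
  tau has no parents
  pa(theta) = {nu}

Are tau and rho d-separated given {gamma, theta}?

Enumerating the 2 paths from tau to rho and testing each for blocking by {gamma, theta}:
Path 1: tau → gamma ← nu ← rho
  gamma is a collider and gamma is conditioned on, which opens it; nu is a chain and nu is not conditioned on — no node blocks this path, so it is active.
Path 2: tau → gamma ← theta ← nu ← rho
  theta is a chain here and theta is conditioned on, so the path is blocked at theta.
Since the path tau → gamma ← nu ← rho is active, tau and rho are not d-separated given {gamma, theta}.

No — tau and rho are not d-separated given {gamma, theta}.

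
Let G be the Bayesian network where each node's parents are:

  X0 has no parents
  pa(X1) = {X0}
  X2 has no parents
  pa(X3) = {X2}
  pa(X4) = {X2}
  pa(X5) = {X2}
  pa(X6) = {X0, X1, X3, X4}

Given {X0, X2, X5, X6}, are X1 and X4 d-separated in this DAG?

There are 4 undirected paths between X1 and X4; checking each against the conditioning set {X0, X2, X5, X6}:
  1. X1 ← X0 → X6 ← X4 — X0:fork[blocks]; X6:collider[open] ⇒ blocked
  2. X1 ← X0 → X6 ← X3 ← X2 → X4 — X0:fork[blocks]; X6:collider[open]; X3:chain[open]; X2:fork[blocks] ⇒ blocked
  3. X1 → X6 ← X4 — X6:collider[open] ⇒ active
  4. X1 → X6 ← X3 ← X2 → X4 — X6:collider[open]; X3:chain[open]; X2:fork[blocks] ⇒ blocked
At least one path is unblocked, so d-separation fails.

No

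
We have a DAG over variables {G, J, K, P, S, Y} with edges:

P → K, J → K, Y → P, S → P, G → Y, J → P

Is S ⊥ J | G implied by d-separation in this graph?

There are 2 undirected paths between S and J; checking each against the conditioning set {G}:
  1. S → P → K ← J — P:chain[open]; K:collider[blocks] ⇒ blocked
  2. S → P ← J — P:collider[blocks] ⇒ blocked
Since every path is blocked, d-separation holds.

Yes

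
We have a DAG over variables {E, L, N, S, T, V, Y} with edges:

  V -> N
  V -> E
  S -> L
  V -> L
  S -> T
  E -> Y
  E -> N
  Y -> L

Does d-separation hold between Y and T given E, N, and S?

Yes

There are 3 undirected paths between Y and T; checking each against the conditioning set {E, N, S}:
  1. Y ← E → N ← V → L ← S → T — E:fork[blocks]; N:collider[open]; V:fork[open]; L:collider[blocks]; S:fork[blocks] ⇒ blocked
  2. Y ← E ← V → L ← S → T — E:chain[blocks]; V:fork[open]; L:collider[blocks]; S:fork[blocks] ⇒ blocked
  3. Y → L ← S → T — L:collider[blocks]; S:fork[blocks] ⇒ blocked
Every path is blocked, so Y and T are d-separated given {E, N, S}.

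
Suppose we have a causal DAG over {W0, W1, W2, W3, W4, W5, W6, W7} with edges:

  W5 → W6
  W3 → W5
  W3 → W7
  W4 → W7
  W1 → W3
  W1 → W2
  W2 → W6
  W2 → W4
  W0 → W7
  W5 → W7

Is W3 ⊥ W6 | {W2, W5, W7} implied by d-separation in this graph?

Enumerating the 6 paths from W3 to W6 and testing each for blocking by {W2, W5, W7}:
  1. W3 → W5 → W7 ← W4 ← W2 → W6 — W5:chain[blocks]; W7:collider[open]; W4:chain[open]; W2:fork[blocks] ⇒ blocked
  2. W3 → W5 → W6 — W5:chain[blocks] ⇒ blocked
  3. W3 ← W1 → W2 → W4 → W7 ← W5 → W6 — W1:fork[open]; W2:chain[blocks]; W4:chain[open]; W7:collider[open]; W5:fork[blocks] ⇒ blocked
  4. W3 ← W1 → W2 → W6 — W1:fork[open]; W2:chain[blocks] ⇒ blocked
  5. W3 → W7 ← W4 ← W2 → W6 — W7:collider[open]; W4:chain[open]; W2:fork[blocks] ⇒ blocked
  6. W3 → W7 ← W5 → W6 — W7:collider[open]; W5:fork[blocks] ⇒ blocked
Every path is blocked, so W3 and W6 are d-separated given {W2, W5, W7}.

Yes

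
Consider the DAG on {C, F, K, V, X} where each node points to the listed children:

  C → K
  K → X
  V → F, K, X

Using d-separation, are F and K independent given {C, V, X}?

Yes — F and K are d-separated given {C, V, X}.

We examine all 2 paths between F and K:
Path 1: F ← V → X ← K
  V is a fork here and V is conditioned on, so the path is blocked at V.
Path 2: F ← V → K
  V is a fork here and V is conditioned on, so the path is blocked at V.
All paths are blocked; F ⊥ K | {C, V, X} holds.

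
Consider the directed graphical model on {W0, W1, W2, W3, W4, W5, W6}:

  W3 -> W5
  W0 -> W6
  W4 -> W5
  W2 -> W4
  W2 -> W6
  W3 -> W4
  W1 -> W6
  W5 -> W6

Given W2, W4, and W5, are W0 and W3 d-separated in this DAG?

Yes — W0 and W3 are d-separated given {W2, W4, W5}.

4 paths connect W0 and W3; each must be blocked for d-separation to hold:
Path 1: W0 → W6 ← W5 ← W3
  W6 is a collider here and neither W6 nor any of its descendants is conditioned on, so the collider stays closed — the path is blocked at W6.
Path 2: W0 → W6 ← W5 ← W4 ← W3
  W6 is a collider here and neither W6 nor any of its descendants is conditioned on, so the collider stays closed — the path is blocked at W6.
Path 3: W0 → W6 ← W2 → W4 ← W3
  W6 is a collider here and neither W6 nor any of its descendants is conditioned on, so the collider stays closed — the path is blocked at W6.
Path 4: W0 → W6 ← W2 → W4 → W5 ← W3
  W6 is a collider here and neither W6 nor any of its descendants is conditioned on, so the collider stays closed — the path is blocked at W6.
All paths are blocked; W0 ⊥ W3 | {W2, W4, W5} holds.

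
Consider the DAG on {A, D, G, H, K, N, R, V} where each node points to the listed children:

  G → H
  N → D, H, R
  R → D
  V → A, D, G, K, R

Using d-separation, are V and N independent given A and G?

Yes

We examine all 5 paths between V and N:
Path 1: V → G → H ← N
  G is a chain here and G is conditioned on, so the path is blocked at G.
Path 2: V → R ← N
  R is a collider here and neither R nor any of its descendants is conditioned on, so the collider stays closed — the path is blocked at R.
Path 3: V → R → D ← N
  D is a collider here and neither D nor any of its descendants is conditioned on, so the collider stays closed — the path is blocked at D.
Path 4: V → D ← N
  D is a collider here and neither D nor any of its descendants is conditioned on, so the collider stays closed — the path is blocked at D.
Path 5: V → D ← R ← N
  D is a collider here and neither D nor any of its descendants is conditioned on, so the collider stays closed — the path is blocked at D.
Every path is blocked, so V and N are d-separated given {A, G}.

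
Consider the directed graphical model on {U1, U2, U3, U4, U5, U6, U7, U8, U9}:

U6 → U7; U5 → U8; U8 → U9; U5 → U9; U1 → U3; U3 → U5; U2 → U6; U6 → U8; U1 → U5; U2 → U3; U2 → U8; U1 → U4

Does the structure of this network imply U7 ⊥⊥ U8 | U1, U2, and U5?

There are 6 undirected paths between U7 and U8; checking each against the conditioning set {U1, U2, U5}:
Path 1: U7 ← U6 → U8
  U6 is a fork and U6 is not conditioned on — no node blocks this path, so it is active.
Path 2: U7 ← U6 ← U2 → U3 → U5 → U8
  U2 is a fork here and U2 is conditioned on, so the path is blocked at U2.
Path 3: U7 ← U6 ← U2 → U3 → U5 → U9 ← U8
  U2 is a fork here and U2 is conditioned on, so the path is blocked at U2.
Path 4: U7 ← U6 ← U2 → U3 ← U1 → U5 → U8
  U2 is a fork here and U2 is conditioned on, so the path is blocked at U2.
Path 5: U7 ← U6 ← U2 → U3 ← U1 → U5 → U9 ← U8
  U2 is a fork here and U2 is conditioned on, so the path is blocked at U2.
Path 6: U7 ← U6 ← U2 → U8
  U2 is a fork here and U2 is conditioned on, so the path is blocked at U2.
At least one path is unblocked, so d-separation fails.

No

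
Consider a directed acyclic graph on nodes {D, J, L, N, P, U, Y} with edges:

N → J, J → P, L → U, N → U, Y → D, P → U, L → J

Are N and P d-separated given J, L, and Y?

Enumerating the 4 paths from N to P and testing each for blocking by {J, L, Y}:
  1. N → U ← P — U:collider[blocks] ⇒ blocked
  2. N → U ← L → J → P — U:collider[blocks]; L:fork[blocks]; J:chain[blocks] ⇒ blocked
  3. N → J → P — J:chain[blocks] ⇒ blocked
  4. N → J ← L → U ← P — J:collider[open]; L:fork[blocks]; U:collider[blocks] ⇒ blocked
Every path is blocked, so N and P are d-separated given {J, L, Y}.

Yes — N and P are d-separated given {J, L, Y}.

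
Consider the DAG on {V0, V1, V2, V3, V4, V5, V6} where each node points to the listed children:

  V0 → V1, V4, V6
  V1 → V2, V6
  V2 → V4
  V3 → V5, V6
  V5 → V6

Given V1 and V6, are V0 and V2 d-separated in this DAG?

Enumerating the 3 paths from V0 to V2 and testing each for blocking by {V1, V6}:
Path 1: V0 → V6 ← V1 → V2
  V1 is a fork here and V1 is conditioned on, so the path is blocked at V1.
Path 2: V0 → V1 → V2
  V1 is a chain here and V1 is conditioned on, so the path is blocked at V1.
Path 3: V0 → V4 ← V2
  V4 is a collider here and neither V4 nor any of its descendants is conditioned on, so the collider stays closed — the path is blocked at V4.
Every path is blocked, so V0 and V2 are d-separated given {V1, V6}.

Yes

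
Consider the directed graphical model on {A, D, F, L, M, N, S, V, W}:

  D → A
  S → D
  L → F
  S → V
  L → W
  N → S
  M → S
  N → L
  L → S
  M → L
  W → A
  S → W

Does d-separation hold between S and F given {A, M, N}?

There are 5 undirected paths between S and F; checking each against the conditioning set {A, M, N}:
  1. S ← L → F — L:fork[open] ⇒ active
  2. S ← M → L → F — M:fork[blocks]; L:chain[open] ⇒ blocked
  3. S ← N → L → F — N:fork[blocks]; L:chain[open] ⇒ blocked
  4. S → W ← L → F — W:collider[open]; L:fork[open] ⇒ active
  5. S → D → A ← W ← L → F — D:chain[open]; A:collider[open]; W:chain[open]; L:fork[open] ⇒ active
At least one path is unblocked, so d-separation fails.

No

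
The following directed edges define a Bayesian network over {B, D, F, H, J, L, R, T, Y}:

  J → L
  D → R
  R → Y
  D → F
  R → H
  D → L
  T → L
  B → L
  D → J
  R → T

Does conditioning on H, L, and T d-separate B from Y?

We examine all 3 paths between B and Y:
  1. B → L ← D → R → Y — L:collider[open]; D:fork[open]; R:chain[open] ⇒ active
  2. B → L ← T ← R → Y — L:collider[open]; T:chain[blocks]; R:fork[open] ⇒ blocked
  3. B → L ← J ← D → R → Y — L:collider[open]; J:chain[open]; D:fork[open]; R:chain[open] ⇒ active
At least one path is unblocked, so d-separation fails.

No — B and Y are not d-separated given {H, L, T}.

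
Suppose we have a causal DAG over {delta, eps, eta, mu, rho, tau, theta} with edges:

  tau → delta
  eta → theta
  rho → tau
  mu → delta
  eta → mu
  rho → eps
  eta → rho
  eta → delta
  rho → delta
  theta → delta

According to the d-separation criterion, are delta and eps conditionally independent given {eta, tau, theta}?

No — delta and eps are not d-separated given {eta, tau, theta}.

5 paths connect delta and eps; each must be blocked for d-separation to hold:
  1. delta ← eta → rho → eps — eta:fork[blocks]; rho:chain[open] ⇒ blocked
  2. delta ← tau ← rho → eps — tau:chain[blocks]; rho:fork[open] ⇒ blocked
  3. delta ← mu ← eta → rho → eps — mu:chain[open]; eta:fork[blocks]; rho:chain[open] ⇒ blocked
  4. delta ← theta ← eta → rho → eps — theta:chain[blocks]; eta:fork[blocks]; rho:chain[open] ⇒ blocked
  5. delta ← rho → eps — rho:fork[open] ⇒ active
Because an active path exists, delta and eps are not d-separated.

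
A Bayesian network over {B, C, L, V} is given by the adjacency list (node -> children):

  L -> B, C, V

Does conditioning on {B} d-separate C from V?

No

The only undirected path from C to V is:
Path 1: C ← L → V
  L is a fork and L is not conditioned on — no node blocks this path, so it is active.
Because an active path exists, C and V are not d-separated.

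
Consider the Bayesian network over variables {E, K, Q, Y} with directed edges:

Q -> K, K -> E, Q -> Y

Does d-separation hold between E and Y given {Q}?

There is one path between E and Y:
  1. E ← K ← Q → Y — K:chain[open]; Q:fork[blocks] ⇒ blocked
Since every path is blocked, d-separation holds.

Yes — E and Y are d-separated given {Q}.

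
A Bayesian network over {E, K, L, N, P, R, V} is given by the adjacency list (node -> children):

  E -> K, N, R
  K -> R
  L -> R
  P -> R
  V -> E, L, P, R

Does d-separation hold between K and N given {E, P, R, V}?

Yes

5 paths connect K and N; each must be blocked for d-separation to hold:
  1. K → R ← V → E → N — R:collider[open]; V:fork[blocks]; E:chain[blocks] ⇒ blocked
  2. K → R ← L ← V → E → N — R:collider[open]; L:chain[open]; V:fork[blocks]; E:chain[blocks] ⇒ blocked
  3. K → R ← P ← V → E → N — R:collider[open]; P:chain[blocks]; V:fork[blocks]; E:chain[blocks] ⇒ blocked
  4. K → R ← E → N — R:collider[open]; E:fork[blocks] ⇒ blocked
  5. K ← E → N — E:fork[blocks] ⇒ blocked
All paths are blocked; K ⊥ N | {E, P, R, V} holds.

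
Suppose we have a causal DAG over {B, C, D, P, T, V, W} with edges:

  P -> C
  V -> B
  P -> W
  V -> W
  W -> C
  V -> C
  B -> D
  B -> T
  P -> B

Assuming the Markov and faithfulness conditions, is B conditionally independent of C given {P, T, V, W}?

Yes

6 paths connect B and C; each must be blocked for d-separation to hold:
Path 1: B ← V → W ← P → C
  V is a fork here and V is conditioned on, so the path is blocked at V.
Path 2: B ← V → W → C
  V is a fork here and V is conditioned on, so the path is blocked at V.
Path 3: B ← V → C
  V is a fork here and V is conditioned on, so the path is blocked at V.
Path 4: B ← P → W ← V → C
  P is a fork here and P is conditioned on, so the path is blocked at P.
Path 5: B ← P → W → C
  P is a fork here and P is conditioned on, so the path is blocked at P.
Path 6: B ← P → C
  P is a fork here and P is conditioned on, so the path is blocked at P.
Every path is blocked, so B and C are d-separated given {P, T, V, W}.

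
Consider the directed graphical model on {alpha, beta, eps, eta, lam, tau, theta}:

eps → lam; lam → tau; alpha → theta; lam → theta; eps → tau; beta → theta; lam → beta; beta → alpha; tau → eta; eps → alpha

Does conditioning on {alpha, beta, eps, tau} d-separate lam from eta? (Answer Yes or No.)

Yes

Enumerating the 6 paths from lam to eta and testing each for blocking by {alpha, beta, eps, tau}:
Path 1: lam → theta ← alpha ← eps → tau → eta
  theta is a collider here and neither theta nor any of its descendants is conditioned on, so the collider stays closed — the path is blocked at theta.
Path 2: lam → theta ← beta → alpha ← eps → tau → eta
  theta is a collider here and neither theta nor any of its descendants is conditioned on, so the collider stays closed — the path is blocked at theta.
Path 3: lam ← eps → tau → eta
  eps is a fork here and eps is conditioned on, so the path is blocked at eps.
Path 4: lam → tau → eta
  tau is a chain here and tau is conditioned on, so the path is blocked at tau.
Path 5: lam → beta → alpha ← eps → tau → eta
  beta is a chain here and beta is conditioned on, so the path is blocked at beta.
Path 6: lam → beta → theta ← alpha ← eps → tau → eta
  beta is a chain here and beta is conditioned on, so the path is blocked at beta.
Every path is blocked, so lam and eta are d-separated given {alpha, beta, eps, tau}.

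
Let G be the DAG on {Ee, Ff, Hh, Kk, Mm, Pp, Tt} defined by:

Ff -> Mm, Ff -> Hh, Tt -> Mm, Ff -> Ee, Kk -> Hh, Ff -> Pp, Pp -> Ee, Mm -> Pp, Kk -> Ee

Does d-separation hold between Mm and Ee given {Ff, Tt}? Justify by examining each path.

No

6 paths connect Mm and Ee; each must be blocked for d-separation to hold:
Path 1: Mm ← Ff → Ee
  Ff is a fork here and Ff is conditioned on, so the path is blocked at Ff.
Path 2: Mm ← Ff → Pp → Ee
  Ff is a fork here and Ff is conditioned on, so the path is blocked at Ff.
Path 3: Mm ← Ff → Hh ← Kk → Ee
  Ff is a fork here and Ff is conditioned on, so the path is blocked at Ff.
Path 4: Mm → Pp → Ee
  Pp is a chain and Pp is not conditioned on — no node blocks this path, so it is active.
Path 5: Mm → Pp ← Ff → Ee
  Pp is a collider here and neither Pp nor any of its descendants is conditioned on, so the collider stays closed — the path is blocked at Pp.
Path 6: Mm → Pp ← Ff → Hh ← Kk → Ee
  Pp is a collider here and neither Pp nor any of its descendants is conditioned on, so the collider stays closed — the path is blocked at Pp.
Because an active path exists, Mm and Ee are not d-separated.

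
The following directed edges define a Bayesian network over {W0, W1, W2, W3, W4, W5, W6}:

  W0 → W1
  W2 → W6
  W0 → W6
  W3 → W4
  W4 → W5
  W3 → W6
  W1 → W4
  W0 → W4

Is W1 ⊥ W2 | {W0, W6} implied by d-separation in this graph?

We examine all 4 paths between W1 and W2:
  1. W1 → W4 ← W3 → W6 ← W2 — W4:collider[blocks]; W3:fork[open]; W6:collider[open] ⇒ blocked
  2. W1 → W4 ← W0 → W6 ← W2 — W4:collider[blocks]; W0:fork[blocks]; W6:collider[open] ⇒ blocked
  3. W1 ← W0 → W4 ← W3 → W6 ← W2 — W0:fork[blocks]; W4:collider[blocks]; W3:fork[open]; W6:collider[open] ⇒ blocked
  4. W1 ← W0 → W6 ← W2 — W0:fork[blocks]; W6:collider[open] ⇒ blocked
Every path is blocked, so W1 and W2 are d-separated given {W0, W6}.

Yes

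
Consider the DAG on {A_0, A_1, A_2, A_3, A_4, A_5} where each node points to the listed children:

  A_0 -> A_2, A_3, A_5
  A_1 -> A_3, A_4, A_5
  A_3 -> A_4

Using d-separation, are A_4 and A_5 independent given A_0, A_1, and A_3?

We examine all 4 paths between A_4 and A_5:
  1. A_4 ← A_1 → A_5 — A_1:fork[blocks] ⇒ blocked
  2. A_4 ← A_1 → A_3 ← A_0 → A_5 — A_1:fork[blocks]; A_3:collider[open]; A_0:fork[blocks] ⇒ blocked
  3. A_4 ← A_3 ← A_1 → A_5 — A_3:chain[blocks]; A_1:fork[blocks] ⇒ blocked
  4. A_4 ← A_3 ← A_0 → A_5 — A_3:chain[blocks]; A_0:fork[blocks] ⇒ blocked
All paths are blocked; A_4 ⊥ A_5 | {A_0, A_1, A_3} holds.

Yes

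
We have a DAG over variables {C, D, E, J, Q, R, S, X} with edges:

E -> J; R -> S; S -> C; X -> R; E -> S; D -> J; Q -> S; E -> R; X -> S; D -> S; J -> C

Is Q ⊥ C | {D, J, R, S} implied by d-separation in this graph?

There are 5 undirected paths between Q and C; checking each against the conditioning set {D, J, R, S}:
Path 1: Q → S ← X → R ← E → J → C
  J is a chain here and J is conditioned on, so the path is blocked at J.
Path 2: Q → S ← D → J → C
  D is a fork here and D is conditioned on, so the path is blocked at D.
Path 3: Q → S → C
  S is a chain here and S is conditioned on, so the path is blocked at S.
Path 4: Q → S ← R ← E → J → C
  R is a chain here and R is conditioned on, so the path is blocked at R.
Path 5: Q → S ← E → J → C
  J is a chain here and J is conditioned on, so the path is blocked at J.
Since every path is blocked, d-separation holds.

Yes — Q and C are d-separated given {D, J, R, S}.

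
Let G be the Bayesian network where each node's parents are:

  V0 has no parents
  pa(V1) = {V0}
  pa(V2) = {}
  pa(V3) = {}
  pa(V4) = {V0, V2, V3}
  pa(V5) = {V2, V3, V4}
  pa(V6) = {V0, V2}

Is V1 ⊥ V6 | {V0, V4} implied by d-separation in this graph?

Yes — V1 and V6 are d-separated given {V0, V4}.

We examine all 4 paths between V1 and V6:
Path 1: V1 ← V0 → V4 ← V2 → V6
  V0 is a fork here and V0 is conditioned on, so the path is blocked at V0.
Path 2: V1 ← V0 → V4 → V5 ← V2 → V6
  V0 is a fork here and V0 is conditioned on, so the path is blocked at V0.
Path 3: V1 ← V0 → V4 ← V3 → V5 ← V2 → V6
  V0 is a fork here and V0 is conditioned on, so the path is blocked at V0.
Path 4: V1 ← V0 → V6
  V0 is a fork here and V0 is conditioned on, so the path is blocked at V0.
Every path is blocked, so V1 and V6 are d-separated given {V0, V4}.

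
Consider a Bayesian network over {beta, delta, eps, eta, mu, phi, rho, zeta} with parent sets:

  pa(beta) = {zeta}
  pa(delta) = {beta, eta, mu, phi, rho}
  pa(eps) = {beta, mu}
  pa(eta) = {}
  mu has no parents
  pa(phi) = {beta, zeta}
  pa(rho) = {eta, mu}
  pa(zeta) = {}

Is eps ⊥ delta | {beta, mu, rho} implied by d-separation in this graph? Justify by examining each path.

Yes

Enumerating the 6 paths from eps to delta and testing each for blocking by {beta, mu, rho}:
Path 1: eps ← beta → delta
  beta is a fork here and beta is conditioned on, so the path is blocked at beta.
Path 2: eps ← beta ← zeta → phi → delta
  beta is a chain here and beta is conditioned on, so the path is blocked at beta.
Path 3: eps ← beta → phi → delta
  beta is a fork here and beta is conditioned on, so the path is blocked at beta.
Path 4: eps ← mu → delta
  mu is a fork here and mu is conditioned on, so the path is blocked at mu.
Path 5: eps ← mu → rho ← eta → delta
  mu is a fork here and mu is conditioned on, so the path is blocked at mu.
Path 6: eps ← mu → rho → delta
  mu is a fork here and mu is conditioned on, so the path is blocked at mu.
All paths are blocked; eps ⊥ delta | {beta, mu, rho} holds.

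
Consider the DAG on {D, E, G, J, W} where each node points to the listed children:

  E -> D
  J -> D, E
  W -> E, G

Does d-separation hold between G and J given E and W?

Yes

2 paths connect G and J; each must be blocked for d-separation to hold:
  1. G ← W → E ← J — W:fork[blocks]; E:collider[open] ⇒ blocked
  2. G ← W → E → D ← J — W:fork[blocks]; E:chain[blocks]; D:collider[blocks] ⇒ blocked
All paths are blocked; G ⊥ J | {E, W} holds.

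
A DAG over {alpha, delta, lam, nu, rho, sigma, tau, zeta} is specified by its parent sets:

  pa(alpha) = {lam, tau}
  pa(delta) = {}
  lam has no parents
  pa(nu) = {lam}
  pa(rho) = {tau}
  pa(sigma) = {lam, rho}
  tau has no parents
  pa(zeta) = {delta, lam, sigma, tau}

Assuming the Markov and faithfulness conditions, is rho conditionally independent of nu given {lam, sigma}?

There are 6 undirected paths between rho and nu; checking each against the conditioning set {lam, sigma}:
Path 1: rho → sigma ← lam → nu
  lam is a fork here and lam is conditioned on, so the path is blocked at lam.
Path 2: rho → sigma → zeta ← lam → nu
  sigma is a chain here and sigma is conditioned on, so the path is blocked at sigma.
Path 3: rho → sigma → zeta ← tau → alpha ← lam → nu
  sigma is a chain here and sigma is conditioned on, so the path is blocked at sigma.
Path 4: rho ← tau → alpha ← lam → nu
  alpha is a collider here and neither alpha nor any of its descendants is conditioned on, so the collider stays closed — the path is blocked at alpha.
Path 5: rho ← tau → zeta ← sigma ← lam → nu
  zeta is a collider here and neither zeta nor any of its descendants is conditioned on, so the collider stays closed — the path is blocked at zeta.
Path 6: rho ← tau → zeta ← lam → nu
  zeta is a collider here and neither zeta nor any of its descendants is conditioned on, so the collider stays closed — the path is blocked at zeta.
Since every path is blocked, d-separation holds.

Yes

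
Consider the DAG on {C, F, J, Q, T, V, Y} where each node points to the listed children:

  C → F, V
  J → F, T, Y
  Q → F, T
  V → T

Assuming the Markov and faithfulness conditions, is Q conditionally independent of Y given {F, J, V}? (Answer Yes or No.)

Enumerating the 4 paths from Q to Y and testing each for blocking by {F, J, V}:
Path 1: Q → F ← J → Y
  J is a fork here and J is conditioned on, so the path is blocked at J.
Path 2: Q → F ← C → V → T ← J → Y
  V is a chain here and V is conditioned on, so the path is blocked at V.
Path 3: Q → T ← V ← C → F ← J → Y
  T is a collider here and neither T nor any of its descendants is conditioned on, so the collider stays closed — the path is blocked at T.
Path 4: Q → T ← J → Y
  T is a collider here and neither T nor any of its descendants is conditioned on, so the collider stays closed — the path is blocked at T.
All paths are blocked; Q ⊥ Y | {F, J, V} holds.

Yes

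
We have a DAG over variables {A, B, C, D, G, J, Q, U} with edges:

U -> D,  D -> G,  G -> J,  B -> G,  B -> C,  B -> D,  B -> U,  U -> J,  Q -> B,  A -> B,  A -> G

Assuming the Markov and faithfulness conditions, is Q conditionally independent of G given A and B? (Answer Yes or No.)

Enumerating the 6 paths from Q to G and testing each for blocking by {A, B}:
Path 1: Q → B → G
  B is a chain here and B is conditioned on, so the path is blocked at B.
Path 2: Q → B → D → G
  B is a chain here and B is conditioned on, so the path is blocked at B.
Path 3: Q → B → D ← U → J ← G
  B is a chain here and B is conditioned on, so the path is blocked at B.
Path 4: Q → B → U → J ← G
  B is a chain here and B is conditioned on, so the path is blocked at B.
Path 5: Q → B → U → D → G
  B is a chain here and B is conditioned on, so the path is blocked at B.
Path 6: Q → B ← A → G
  A is a fork here and A is conditioned on, so the path is blocked at A.
Every path is blocked, so Q and G are d-separated given {A, B}.

Yes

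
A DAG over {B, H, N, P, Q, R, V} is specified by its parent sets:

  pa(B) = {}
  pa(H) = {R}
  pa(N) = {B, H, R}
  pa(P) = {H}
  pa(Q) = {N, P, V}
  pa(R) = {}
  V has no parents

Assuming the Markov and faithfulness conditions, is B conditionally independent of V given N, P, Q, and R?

Yes — B and V are d-separated given {N, P, Q, R}.

3 paths connect B and V; each must be blocked for d-separation to hold:
Path 1: B → N → Q ← V
  N is a chain here and N is conditioned on, so the path is blocked at N.
Path 2: B → N ← H → P → Q ← V
  P is a chain here and P is conditioned on, so the path is blocked at P.
Path 3: B → N ← R → H → P → Q ← V
  R is a fork here and R is conditioned on, so the path is blocked at R.
Every path is blocked, so B and V are d-separated given {N, P, Q, R}.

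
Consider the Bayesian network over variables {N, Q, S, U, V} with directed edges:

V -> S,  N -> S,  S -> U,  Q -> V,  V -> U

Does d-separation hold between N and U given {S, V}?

Yes — N and U are d-separated given {S, V}.

2 paths connect N and U; each must be blocked for d-separation to hold:
Path 1: N → S ← V → U
  V is a fork here and V is conditioned on, so the path is blocked at V.
Path 2: N → S → U
  S is a chain here and S is conditioned on, so the path is blocked at S.
Every path is blocked, so N and U are d-separated given {S, V}.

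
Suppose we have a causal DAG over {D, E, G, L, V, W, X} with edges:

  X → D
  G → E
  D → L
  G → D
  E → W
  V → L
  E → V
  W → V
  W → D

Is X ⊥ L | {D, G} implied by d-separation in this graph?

No — X and L are not d-separated given {D, G}.

Enumerating the 5 paths from X to L and testing each for blocking by {D, G}:
  1. X → D ← W ← E → V → L — D:collider[open]; W:chain[open]; E:fork[open]; V:chain[open] ⇒ active
  2. X → D ← W → V → L — D:collider[open]; W:fork[open]; V:chain[open] ⇒ active
  3. X → D → L — D:chain[blocks] ⇒ blocked
  4. X → D ← G → E → V → L — D:collider[open]; G:fork[blocks]; E:chain[open]; V:chain[open] ⇒ blocked
  5. X → D ← G → E → W → V → L — D:collider[open]; G:fork[blocks]; E:chain[open]; W:chain[open]; V:chain[open] ⇒ blocked
Because an active path exists, X and L are not d-separated.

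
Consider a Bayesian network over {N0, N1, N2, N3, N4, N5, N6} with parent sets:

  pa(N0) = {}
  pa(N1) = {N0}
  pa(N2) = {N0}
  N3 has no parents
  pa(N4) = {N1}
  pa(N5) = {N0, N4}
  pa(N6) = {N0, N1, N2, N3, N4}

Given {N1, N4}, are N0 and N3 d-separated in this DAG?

Yes

6 paths connect N0 and N3; each must be blocked for d-separation to hold:
Path 1: N0 → N2 → N6 ← N3
  N6 is a collider here and neither N6 nor any of its descendants is conditioned on, so the collider stays closed — the path is blocked at N6.
Path 2: N0 → N6 ← N3
  N6 is a collider here and neither N6 nor any of its descendants is conditioned on, so the collider stays closed — the path is blocked at N6.
Path 3: N0 → N1 → N4 → N6 ← N3
  N1 is a chain here and N1 is conditioned on, so the path is blocked at N1.
Path 4: N0 → N1 → N6 ← N3
  N1 is a chain here and N1 is conditioned on, so the path is blocked at N1.
Path 5: N0 → N5 ← N4 → N6 ← N3
  N5 is a collider here and neither N5 nor any of its descendants is conditioned on, so the collider stays closed — the path is blocked at N5.
Path 6: N0 → N5 ← N4 ← N1 → N6 ← N3
  N5 is a collider here and neither N5 nor any of its descendants is conditioned on, so the collider stays closed — the path is blocked at N5.
Since every path is blocked, d-separation holds.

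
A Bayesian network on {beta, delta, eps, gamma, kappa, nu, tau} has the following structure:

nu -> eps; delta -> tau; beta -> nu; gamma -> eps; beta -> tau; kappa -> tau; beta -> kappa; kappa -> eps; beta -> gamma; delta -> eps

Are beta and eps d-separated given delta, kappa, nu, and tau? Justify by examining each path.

No

6 paths connect beta and eps; each must be blocked for d-separation to hold:
  1. beta → nu → eps — nu:chain[blocks] ⇒ blocked
  2. beta → gamma → eps — gamma:chain[open] ⇒ active
  3. beta → kappa → eps — kappa:chain[blocks] ⇒ blocked
  4. beta → kappa → tau ← delta → eps — kappa:chain[blocks]; tau:collider[open]; delta:fork[blocks] ⇒ blocked
  5. beta → tau ← delta → eps — tau:collider[open]; delta:fork[blocks] ⇒ blocked
  6. beta → tau ← kappa → eps — tau:collider[open]; kappa:fork[blocks] ⇒ blocked
Since the path beta → gamma → eps is active, beta and eps are not d-separated given {delta, kappa, nu, tau}.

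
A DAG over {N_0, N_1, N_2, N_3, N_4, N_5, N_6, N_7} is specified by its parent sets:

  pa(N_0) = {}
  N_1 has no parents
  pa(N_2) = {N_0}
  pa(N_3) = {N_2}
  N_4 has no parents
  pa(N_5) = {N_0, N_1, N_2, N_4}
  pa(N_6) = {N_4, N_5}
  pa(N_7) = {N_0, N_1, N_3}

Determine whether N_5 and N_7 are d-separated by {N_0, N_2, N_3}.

We examine all 5 paths between N_5 and N_7:
Path 1: N_5 ← N_2 → N_3 → N_7
  N_2 is a fork here and N_2 is conditioned on, so the path is blocked at N_2.
Path 2: N_5 ← N_2 ← N_0 → N_7
  N_2 is a chain here and N_2 is conditioned on, so the path is blocked at N_2.
Path 3: N_5 ← N_1 → N_7
  N_1 is a fork and N_1 is not conditioned on — no node blocks this path, so it is active.
Path 4: N_5 ← N_0 → N_2 → N_3 → N_7
  N_0 is a fork here and N_0 is conditioned on, so the path is blocked at N_0.
Path 5: N_5 ← N_0 → N_7
  N_0 is a fork here and N_0 is conditioned on, so the path is blocked at N_0.
At least one path is unblocked, so d-separation fails.

No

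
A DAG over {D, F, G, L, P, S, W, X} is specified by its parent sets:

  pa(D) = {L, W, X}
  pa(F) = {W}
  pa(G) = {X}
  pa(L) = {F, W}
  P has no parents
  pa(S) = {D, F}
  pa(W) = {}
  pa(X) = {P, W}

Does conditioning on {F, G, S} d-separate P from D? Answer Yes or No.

No — P and D are not d-separated given {F, G, S}.

There are 6 undirected paths between P and D; checking each against the conditioning set {F, G, S}:
  1. P → X ← W → F → S ← D — X:collider[open]; W:fork[open]; F:chain[blocks]; S:collider[open] ⇒ blocked
  2. P → X ← W → F → L → D — X:collider[open]; W:fork[open]; F:chain[blocks]; L:chain[open] ⇒ blocked
  3. P → X ← W → L ← F → S ← D — X:collider[open]; W:fork[open]; L:collider[open]; F:fork[blocks]; S:collider[open] ⇒ blocked
  4. P → X ← W → L → D — X:collider[open]; W:fork[open]; L:chain[open] ⇒ active
  5. P → X ← W → D — X:collider[open]; W:fork[open] ⇒ active
  6. P → X → D — X:chain[open] ⇒ active
At least one path is unblocked, so d-separation fails.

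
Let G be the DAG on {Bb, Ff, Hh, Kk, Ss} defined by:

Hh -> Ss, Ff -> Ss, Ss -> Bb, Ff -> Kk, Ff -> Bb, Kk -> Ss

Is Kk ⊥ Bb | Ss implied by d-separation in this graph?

We examine all 4 paths between Kk and Bb:
Path 1: Kk → Ss → Bb
  Ss is a chain here and Ss is conditioned on, so the path is blocked at Ss.
Path 2: Kk → Ss ← Ff → Bb
  Ss is a collider and Ss is conditioned on, which opens it; Ff is a fork and Ff is not conditioned on — no node blocks this path, so it is active.
Path 3: Kk ← Ff → Bb
  Ff is a fork and Ff is not conditioned on — no node blocks this path, so it is active.
Path 4: Kk ← Ff → Ss → Bb
  Ss is a chain here and Ss is conditioned on, so the path is blocked at Ss.
At least one path is unblocked, so d-separation fails.

No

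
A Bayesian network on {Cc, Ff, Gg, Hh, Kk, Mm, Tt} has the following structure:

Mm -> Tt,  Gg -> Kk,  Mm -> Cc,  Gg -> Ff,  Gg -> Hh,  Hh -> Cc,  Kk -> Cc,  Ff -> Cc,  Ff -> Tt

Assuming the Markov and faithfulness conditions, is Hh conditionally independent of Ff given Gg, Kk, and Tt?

Yes

Enumerating the 6 paths from Hh to Ff and testing each for blocking by {Gg, Kk, Tt}:
Path 1: Hh ← Gg → Kk → Cc ← Mm → Tt ← Ff
  Gg is a fork here and Gg is conditioned on, so the path is blocked at Gg.
Path 2: Hh ← Gg → Kk → Cc ← Ff
  Gg is a fork here and Gg is conditioned on, so the path is blocked at Gg.
Path 3: Hh ← Gg → Ff
  Gg is a fork here and Gg is conditioned on, so the path is blocked at Gg.
Path 4: Hh → Cc ← Kk ← Gg → Ff
  Cc is a collider here and neither Cc nor any of its descendants is conditioned on, so the collider stays closed — the path is blocked at Cc.
Path 5: Hh → Cc ← Mm → Tt ← Ff
  Cc is a collider here and neither Cc nor any of its descendants is conditioned on, so the collider stays closed — the path is blocked at Cc.
Path 6: Hh → Cc ← Ff
  Cc is a collider here and neither Cc nor any of its descendants is conditioned on, so the collider stays closed — the path is blocked at Cc.
Since every path is blocked, d-separation holds.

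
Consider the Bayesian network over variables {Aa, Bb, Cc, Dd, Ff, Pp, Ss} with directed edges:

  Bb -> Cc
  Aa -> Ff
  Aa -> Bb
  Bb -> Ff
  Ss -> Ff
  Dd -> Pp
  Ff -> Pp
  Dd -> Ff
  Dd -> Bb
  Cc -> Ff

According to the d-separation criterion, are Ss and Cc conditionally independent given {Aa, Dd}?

There are 5 undirected paths between Ss and Cc; checking each against the conditioning set {Aa, Dd}:
Path 1: Ss → Ff ← Dd → Bb → Cc
  Ff is a collider here and neither Ff nor any of its descendants is conditioned on, so the collider stays closed — the path is blocked at Ff.
Path 2: Ss → Ff → Pp ← Dd → Bb → Cc
  Pp is a collider here and neither Pp nor any of its descendants is conditioned on, so the collider stays closed — the path is blocked at Pp.
Path 3: Ss → Ff ← Aa → Bb → Cc
  Ff is a collider here and neither Ff nor any of its descendants is conditioned on, so the collider stays closed — the path is blocked at Ff.
Path 4: Ss → Ff ← Bb → Cc
  Ff is a collider here and neither Ff nor any of its descendants is conditioned on, so the collider stays closed — the path is blocked at Ff.
Path 5: Ss → Ff ← Cc
  Ff is a collider here and neither Ff nor any of its descendants is conditioned on, so the collider stays closed — the path is blocked at Ff.
Since every path is blocked, d-separation holds.

Yes — Ss and Cc are d-separated given {Aa, Dd}.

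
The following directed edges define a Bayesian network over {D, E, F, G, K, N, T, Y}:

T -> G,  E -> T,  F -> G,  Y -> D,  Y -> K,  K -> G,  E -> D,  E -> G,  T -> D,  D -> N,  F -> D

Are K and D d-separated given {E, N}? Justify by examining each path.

No

Enumerating the 6 paths from K to D and testing each for blocking by {E, N}:
Path 1: K → G ← E → D
  G is a collider here and neither G nor any of its descendants is conditioned on, so the collider stays closed — the path is blocked at G.
Path 2: K → G ← E → T → D
  G is a collider here and neither G nor any of its descendants is conditioned on, so the collider stays closed — the path is blocked at G.
Path 3: K → G ← F → D
  G is a collider here and neither G nor any of its descendants is conditioned on, so the collider stays closed — the path is blocked at G.
Path 4: K → G ← T ← E → D
  G is a collider here and neither G nor any of its descendants is conditioned on, so the collider stays closed — the path is blocked at G.
Path 5: K → G ← T → D
  G is a collider here and neither G nor any of its descendants is conditioned on, so the collider stays closed — the path is blocked at G.
Path 6: K ← Y → D
  Y is a fork and Y is not conditioned on — no node blocks this path, so it is active.
Because an active path exists, K and D are not d-separated.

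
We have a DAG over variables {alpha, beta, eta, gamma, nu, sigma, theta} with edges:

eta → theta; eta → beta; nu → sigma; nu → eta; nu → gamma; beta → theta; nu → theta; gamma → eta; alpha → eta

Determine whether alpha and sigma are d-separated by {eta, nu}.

Yes

4 paths connect alpha and sigma; each must be blocked for d-separation to hold:
Path 1: alpha → eta → beta → theta ← nu → sigma
  eta is a chain here and eta is conditioned on, so the path is blocked at eta.
Path 2: alpha → eta ← gamma ← nu → sigma
  nu is a fork here and nu is conditioned on, so the path is blocked at nu.
Path 3: alpha → eta → theta ← nu → sigma
  eta is a chain here and eta is conditioned on, so the path is blocked at eta.
Path 4: alpha → eta ← nu → sigma
  nu is a fork here and nu is conditioned on, so the path is blocked at nu.
Since every path is blocked, d-separation holds.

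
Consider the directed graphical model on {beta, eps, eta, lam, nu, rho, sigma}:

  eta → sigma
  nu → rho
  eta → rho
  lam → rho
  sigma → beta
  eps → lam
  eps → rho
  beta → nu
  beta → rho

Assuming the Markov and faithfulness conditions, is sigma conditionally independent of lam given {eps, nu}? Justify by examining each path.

Yes — sigma and lam are d-separated given {eps, nu}.

We examine all 6 paths between sigma and lam:
Path 1: sigma ← eta → rho ← lam
  rho is a collider here and neither rho nor any of its descendants is conditioned on, so the collider stays closed — the path is blocked at rho.
Path 2: sigma ← eta → rho ← eps → lam
  rho is a collider here and neither rho nor any of its descendants is conditioned on, so the collider stays closed — the path is blocked at rho.
Path 3: sigma → beta → rho ← lam
  rho is a collider here and neither rho nor any of its descendants is conditioned on, so the collider stays closed — the path is blocked at rho.
Path 4: sigma → beta → rho ← eps → lam
  rho is a collider here and neither rho nor any of its descendants is conditioned on, so the collider stays closed — the path is blocked at rho.
Path 5: sigma → beta → nu → rho ← lam
  nu is a chain here and nu is conditioned on, so the path is blocked at nu.
Path 6: sigma → beta → nu → rho ← eps → lam
  nu is a chain here and nu is conditioned on, so the path is blocked at nu.
Every path is blocked, so sigma and lam are d-separated given {eps, nu}.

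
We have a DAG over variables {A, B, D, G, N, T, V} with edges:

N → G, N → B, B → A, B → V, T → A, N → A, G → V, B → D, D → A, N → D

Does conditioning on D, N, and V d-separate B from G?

No

6 paths connect B and G; each must be blocked for d-separation to hold:
Path 1: B → A ← N → G
  A is a collider here and neither A nor any of its descendants is conditioned on, so the collider stays closed — the path is blocked at A.
Path 2: B → A ← D ← N → G
  A is a collider here and neither A nor any of its descendants is conditioned on, so the collider stays closed — the path is blocked at A.
Path 3: B → V ← G
  V is a collider and V is conditioned on, which opens it — no node blocks this path, so it is active.
Path 4: B ← N → G
  N is a fork here and N is conditioned on, so the path is blocked at N.
Path 5: B → D → A ← N → G
  D is a chain here and D is conditioned on, so the path is blocked at D.
Path 6: B → D ← N → G
  N is a fork here and N is conditioned on, so the path is blocked at N.
At least one path is unblocked, so d-separation fails.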